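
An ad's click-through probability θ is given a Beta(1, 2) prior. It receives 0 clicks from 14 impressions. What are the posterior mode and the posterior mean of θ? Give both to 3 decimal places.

Posterior: Beta(1+0, 2+14) = Beta(1, 16).
Since α = 1 ≤ 1 and β > 1, the Beta density is monotone decreasing on [0,1]; the mode is at 0.
Mean = 1/(1+16) = 0.059.

θ_MAP = 0.000, E[θ|data] = 0.059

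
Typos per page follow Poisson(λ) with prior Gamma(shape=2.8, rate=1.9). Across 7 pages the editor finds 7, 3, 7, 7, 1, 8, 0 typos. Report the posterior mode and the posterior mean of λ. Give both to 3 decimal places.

MAP = 3.910; posterior mean = 4.022

Σ counts = 33. Posterior: Gamma(shape = 2.8+33 = 35.8, rate = 1.9+7 = 8.9).
Mode = (α−1)/β = 34.8/8.9 = 3.910.
Mean = α/β = 35.8/8.9 = 4.022.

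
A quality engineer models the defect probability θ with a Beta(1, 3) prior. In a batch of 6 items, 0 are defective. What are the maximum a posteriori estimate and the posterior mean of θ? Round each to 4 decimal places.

MAP = 0.0000; posterior mean = 0.1000

Posterior: Beta(1+0, 3+6) = Beta(1, 9).
Since α = 1 ≤ 1 and β > 1, the Beta density is monotone decreasing on [0,1]; the mode is at 0.
Mean = 1/(1+9) = 0.1000.
Mean > mode: the posterior has a right tail.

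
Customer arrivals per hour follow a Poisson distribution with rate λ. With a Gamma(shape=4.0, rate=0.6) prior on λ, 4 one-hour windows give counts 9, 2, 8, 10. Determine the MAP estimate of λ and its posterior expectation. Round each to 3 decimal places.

MAP estimate = 6.957, posterior expectation = 7.174

Σ counts = 29. Posterior: Gamma(shape = 4.0+29 = 33.0, rate = 0.6+4 = 4.6).
Mode = (α−1)/β = 32.0/4.6 = 6.957.
Mean = α/β = 33.0/4.6 = 7.174.
The posterior is right-skewed, so the mean exceeds the mode.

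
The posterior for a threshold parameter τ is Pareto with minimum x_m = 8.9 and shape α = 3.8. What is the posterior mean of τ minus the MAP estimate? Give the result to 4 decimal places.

The Pareto density is strictly decreasing on [x_m, ∞), so the mode is x_m = 8.9000.
Mean = α·x_m/(α−1) = 3.8·8.9/2.8 = 12.0786.
Difference = 12.0786 − 8.9000 = 3.1786.
The posterior is right-skewed, so the mean exceeds the mode.

3.1786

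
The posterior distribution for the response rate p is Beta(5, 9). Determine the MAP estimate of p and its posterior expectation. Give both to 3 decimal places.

Mode = (5−1)/(5+9−2) = 4/12 = 0.333.
Mean = 5/(5+9) = 5/14 = 0.357.

MAP estimate = 0.333, posterior expectation = 0.357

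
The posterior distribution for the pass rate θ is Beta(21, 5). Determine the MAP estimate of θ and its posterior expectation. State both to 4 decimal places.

Mode = (21−1)/(21+5−2) = 20/24 = 0.8333.
Mean = 21/(21+5) = 21/26 = 0.8077.

θ_MAP = 0.8333, E[θ|data] = 0.8077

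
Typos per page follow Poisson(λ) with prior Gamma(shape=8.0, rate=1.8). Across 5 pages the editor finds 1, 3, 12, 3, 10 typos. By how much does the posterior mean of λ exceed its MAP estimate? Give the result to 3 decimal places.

Σ counts = 29. Posterior: Gamma(shape = 8.0+29 = 37.0, rate = 1.8+5 = 6.8).
Mode = (α−1)/β = 36.0/6.8 = 5.294.
Mean = α/β = 37.0/6.8 = 5.441.
Difference = 5.441 − 5.294 = 0.147.
Right-skewed posterior ⇒ mode < mean.

0.147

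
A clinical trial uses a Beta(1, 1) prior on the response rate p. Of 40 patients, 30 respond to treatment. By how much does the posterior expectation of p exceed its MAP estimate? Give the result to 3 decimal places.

Posterior: Beta(1+30, 1+10) = Beta(31, 11).
Mode = (31−1)/(31+11−2) = 30/40 = 0.750.
With a flat prior the MAP equals the MLE, 30/40.
Mean = 31/(31+11) = 31/42 = 0.738.
Difference = 0.738 − 0.750 = -0.012.

-0.012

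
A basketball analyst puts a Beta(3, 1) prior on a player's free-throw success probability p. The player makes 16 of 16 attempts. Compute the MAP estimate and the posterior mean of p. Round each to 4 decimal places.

Posterior: Beta(3+16, 1+0) = Beta(19, 1).
Since β = 1 ≤ 1 and α > 1, the Beta density is monotone increasing on [0,1]; the mode is at 1.
Mean = 19/(19+1) = 0.9500.
Mode > mean: the posterior has a left tail.

MAP estimate = 1.0000, posterior mean = 0.9500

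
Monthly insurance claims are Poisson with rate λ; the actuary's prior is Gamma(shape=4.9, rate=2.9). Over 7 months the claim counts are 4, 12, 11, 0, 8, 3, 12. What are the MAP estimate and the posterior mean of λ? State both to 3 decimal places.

λ_MAP = 5.444, E[λ|data] = 5.545

Σ counts = 50. Posterior: Gamma(shape = 4.9+50 = 54.9, rate = 2.9+7 = 9.9).
Mode = (α−1)/β = 53.9/9.9 = 5.444.
Mean = α/β = 54.9/9.9 = 5.545.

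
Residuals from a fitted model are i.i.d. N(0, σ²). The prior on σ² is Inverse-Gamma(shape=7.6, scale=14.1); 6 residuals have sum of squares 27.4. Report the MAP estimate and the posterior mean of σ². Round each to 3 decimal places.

Posterior: Inverse-Gamma(shape = 7.6+6/2 = 10.6, scale = 14.1+27.4/2 = 27.8).
Mode = β/(α+1) = 27.8/11.6 = 2.397.
Mean = β/(α−1) = 27.8/9.6 = 2.896.

MAP = 2.397; posterior mean = 2.896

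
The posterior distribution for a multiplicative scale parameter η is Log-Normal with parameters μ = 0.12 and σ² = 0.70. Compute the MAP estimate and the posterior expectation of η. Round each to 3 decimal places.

Mode = exp(μ − σ²) = exp(-0.58) = 0.560.
Mean = exp(μ + σ²/2) = exp(0.470) = 1.600.
The posterior is right-skewed, so the mean exceeds the mode.

MAP: 0.560. Posterior mean: 1.600.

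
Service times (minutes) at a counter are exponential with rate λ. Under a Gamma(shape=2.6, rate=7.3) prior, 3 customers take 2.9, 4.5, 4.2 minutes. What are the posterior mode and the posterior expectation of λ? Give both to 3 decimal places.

MAP = 0.243; posterior mean = 0.296

Σ times = 11.6. Posterior: Gamma(shape = 2.6+3 = 5.6, rate = 7.3+11.6 = 18.9).
Mode = (α−1)/β = 4.6/18.9 = 0.243.
Mean = α/β = 5.6/18.9 = 0.296.
The mean is pulled above the mode by the posterior's right skew.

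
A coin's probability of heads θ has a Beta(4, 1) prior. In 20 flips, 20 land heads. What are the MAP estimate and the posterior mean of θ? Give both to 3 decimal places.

θ_MAP = 1.000, E[θ|data] = 0.960

Posterior: Beta(4+20, 1+0) = Beta(24, 1).
Since β = 1 ≤ 1 and α > 1, the Beta density is monotone increasing on [0,1]; the mode is at 1.
Mean = 24/(24+1) = 0.960.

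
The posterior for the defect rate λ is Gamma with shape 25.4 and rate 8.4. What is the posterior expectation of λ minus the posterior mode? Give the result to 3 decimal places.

Mode = (α−1)/β = 24.4/8.4 = 2.905.
Mean = α/β = 25.4/8.4 = 3.024.
Difference = 3.024 − 2.905 = 0.119.

0.119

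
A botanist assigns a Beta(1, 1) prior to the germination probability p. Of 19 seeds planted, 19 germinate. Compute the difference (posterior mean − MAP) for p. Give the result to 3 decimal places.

-0.048

Posterior: Beta(1+19, 1+0) = Beta(20, 1).
Since β = 1 ≤ 1 and α > 1, the Beta density is monotone increasing on [0,1]; the mode is at 1.
Mean = 20/(20+1) = 0.952.
Difference = 0.952 − 1.000 = -0.048.
Mode > mean: the posterior has a left tail.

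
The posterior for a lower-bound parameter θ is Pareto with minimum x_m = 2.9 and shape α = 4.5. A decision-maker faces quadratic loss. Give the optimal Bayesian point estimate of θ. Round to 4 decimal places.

3.7286

The Pareto density is strictly decreasing on [x_m, ∞), so the mode is x_m = 2.9000.
Mean = α·x_m/(α−1) = 4.5·2.9/3.5 = 3.7286.
Quadratic loss ⇒ the optimal estimator is the posterior mean.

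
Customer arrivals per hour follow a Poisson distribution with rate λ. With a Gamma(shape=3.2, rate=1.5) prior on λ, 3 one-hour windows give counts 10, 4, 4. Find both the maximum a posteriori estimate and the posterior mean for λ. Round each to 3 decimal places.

MAP = 4.489, posterior mean = 4.711

Σ counts = 18. Posterior: Gamma(shape = 3.2+18 = 21.2, rate = 1.5+3 = 4.5).
Mode = (α−1)/β = 20.2/4.5 = 4.489.
Mean = α/β = 21.2/4.5 = 4.711.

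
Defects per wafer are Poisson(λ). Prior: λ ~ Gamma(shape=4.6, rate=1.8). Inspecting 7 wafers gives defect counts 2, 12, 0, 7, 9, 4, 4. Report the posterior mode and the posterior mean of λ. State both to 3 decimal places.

Σ counts = 38. Posterior: Gamma(shape = 4.6+38 = 42.6, rate = 1.8+7 = 8.8).
Mode = (α−1)/β = 41.6/8.8 = 4.727.
Mean = α/β = 42.6/8.8 = 4.841.

MAP = 4.727, posterior mean = 4.841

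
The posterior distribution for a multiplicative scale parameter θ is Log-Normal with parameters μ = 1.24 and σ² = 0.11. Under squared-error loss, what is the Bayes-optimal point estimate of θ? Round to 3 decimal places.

Mode = exp(μ − σ²) = exp(1.13) = 3.096.
Mean = exp(μ + σ²/2) = exp(1.295) = 3.651.
Squared-error loss ⇒ the optimal estimator is the posterior mean.

3.651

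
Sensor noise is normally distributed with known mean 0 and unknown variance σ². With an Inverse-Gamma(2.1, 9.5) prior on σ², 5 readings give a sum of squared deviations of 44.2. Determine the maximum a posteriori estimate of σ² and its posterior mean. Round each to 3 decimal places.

Posterior: Inverse-Gamma(shape = 2.1+5/2 = 4.6, scale = 9.5+44.2/2 = 31.6).
Mode = β/(α+1) = 31.6/5.6 = 5.643.
Mean = β/(α−1) = 31.6/3.6 = 8.778.
Right-skewed posterior ⇒ mode < mean.

MAP = 5.643; posterior mean = 8.778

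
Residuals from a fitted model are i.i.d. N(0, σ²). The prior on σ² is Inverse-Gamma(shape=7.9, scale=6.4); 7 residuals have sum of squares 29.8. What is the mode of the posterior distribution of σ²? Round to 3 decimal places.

1.718

Posterior: Inverse-Gamma(shape = 7.9+7/2 = 11.4, scale = 6.4+29.8/2 = 21.3).
Mode = β/(α+1) = 21.3/12.4 = 1.718.
Mean = β/(α−1) = 21.3/10.4 = 2.048.
This is the posterior mode — the MAP estimate.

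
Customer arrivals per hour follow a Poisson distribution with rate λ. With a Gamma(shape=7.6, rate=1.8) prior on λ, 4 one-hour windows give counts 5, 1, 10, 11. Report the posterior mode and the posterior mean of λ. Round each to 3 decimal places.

MAP = 5.793, posterior mean = 5.966

Σ counts = 27. Posterior: Gamma(shape = 7.6+27 = 34.6, rate = 1.8+4 = 5.8).
Mode = (α−1)/β = 33.6/5.8 = 5.793.
Mean = α/β = 34.6/5.8 = 5.966.
The posterior is right-skewed, so the mean exceeds the mode.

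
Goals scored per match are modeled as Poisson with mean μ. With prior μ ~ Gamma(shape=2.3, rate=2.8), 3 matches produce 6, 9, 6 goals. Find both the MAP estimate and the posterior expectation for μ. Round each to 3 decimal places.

Σ counts = 21. Posterior: Gamma(shape = 2.3+21 = 23.3, rate = 2.8+3 = 5.8).
Mode = (α−1)/β = 22.3/5.8 = 3.845.
Mean = α/β = 23.3/5.8 = 4.017.

MAP estimate = 3.845, posterior expectation = 4.017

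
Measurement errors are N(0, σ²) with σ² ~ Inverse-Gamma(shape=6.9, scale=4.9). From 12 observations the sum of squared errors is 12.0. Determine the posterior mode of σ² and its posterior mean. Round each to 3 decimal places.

Posterior: Inverse-Gamma(shape = 6.9+12/2 = 12.9, scale = 4.9+12.0/2 = 10.9).
Mode = β/(α+1) = 10.9/13.9 = 0.784.
Mean = β/(α−1) = 10.9/11.9 = 0.916.

σ²_MAP = 0.784, E[σ²|data] = 0.916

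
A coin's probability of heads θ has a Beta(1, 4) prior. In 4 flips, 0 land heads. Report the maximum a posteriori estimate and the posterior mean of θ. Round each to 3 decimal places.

Posterior: Beta(1+0, 4+4) = Beta(1, 8).
Since α = 1 ≤ 1 and β > 1, the Beta density is monotone decreasing on [0,1]; the mode is at 0.
Mean = 1/(1+8) = 0.111.

MAP = 0.000; posterior mean = 0.111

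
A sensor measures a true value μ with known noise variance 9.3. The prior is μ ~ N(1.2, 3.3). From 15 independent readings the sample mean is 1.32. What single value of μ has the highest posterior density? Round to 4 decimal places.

1.3010

Posterior for μ is Normal. Precision-weighted mean: (1/3.3·1.2 + 15/9.3·1.32) / (1/3.3 + 15/9.3) = 1.3010.
A Normal posterior is symmetric, so mode = mean.
This is the posterior mode — the MAP estimate.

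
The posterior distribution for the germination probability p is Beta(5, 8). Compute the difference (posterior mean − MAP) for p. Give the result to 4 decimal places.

Mode = (5−1)/(5+8−2) = 4/11 = 0.3636.
Mean = 5/(5+8) = 5/13 = 0.3846.
Difference = 0.3846 − 0.3636 = 0.0210.
The posterior is right-skewed, so the mean exceeds the mode.

0.0210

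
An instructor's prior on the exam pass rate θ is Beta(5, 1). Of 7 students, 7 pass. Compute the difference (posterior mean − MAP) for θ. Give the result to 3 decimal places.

-0.077

Posterior: Beta(5+7, 1+0) = Beta(12, 1).
Since β = 1 ≤ 1 and α > 1, the Beta density is monotone increasing on [0,1]; the mode is at 1.
Mean = 12/(12+1) = 0.923.
Difference = 0.923 − 1.000 = -0.077.
The mean is pulled below the mode by the posterior's left skew.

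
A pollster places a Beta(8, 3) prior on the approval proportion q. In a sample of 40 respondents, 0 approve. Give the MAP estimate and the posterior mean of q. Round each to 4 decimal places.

Posterior: Beta(8+0, 3+40) = Beta(8, 43).
Mode = (8−1)/(8+43−2) = 7/49 = 0.1429.
Mean = 8/(8+43) = 8/51 = 0.1569.
The mean is pulled above the mode by the posterior's right skew.

MAP: 0.1429. Posterior mean: 0.1569.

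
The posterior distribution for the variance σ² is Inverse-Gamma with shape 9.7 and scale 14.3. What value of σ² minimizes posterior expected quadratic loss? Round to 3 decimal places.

1.644

Mode = β/(α+1) = 14.3/10.7 = 1.336.
Mean = β/(α−1) = 14.3/8.7 = 1.644.
Quadratic loss ⇒ the optimal estimator is the posterior mean.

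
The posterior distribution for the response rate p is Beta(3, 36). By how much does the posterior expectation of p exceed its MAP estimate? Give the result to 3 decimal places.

0.023

Mode = (3−1)/(3+36−2) = 2/37 = 0.054.
Mean = 3/(3+36) = 3/39 = 0.077.
Difference = 0.077 − 0.054 = 0.023.
The posterior is right-skewed, so the mean exceeds the mode.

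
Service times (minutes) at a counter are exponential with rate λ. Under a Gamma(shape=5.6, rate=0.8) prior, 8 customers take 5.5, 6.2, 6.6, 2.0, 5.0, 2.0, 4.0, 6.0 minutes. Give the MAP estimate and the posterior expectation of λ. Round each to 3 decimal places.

MAP = 0.331, posterior mean = 0.357

Σ times = 37.3. Posterior: Gamma(shape = 5.6+8 = 13.6, rate = 0.8+37.3 = 38.1).
Mode = (α−1)/β = 12.6/38.1 = 0.331.
Mean = α/β = 13.6/38.1 = 0.357.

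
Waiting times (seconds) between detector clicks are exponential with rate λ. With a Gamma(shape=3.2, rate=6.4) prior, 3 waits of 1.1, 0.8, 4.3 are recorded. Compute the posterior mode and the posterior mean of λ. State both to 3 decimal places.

MAP = 0.413; posterior mean = 0.492

Σ times = 6.2. Posterior: Gamma(shape = 3.2+3 = 6.2, rate = 6.4+6.2 = 12.6).
Mode = (α−1)/β = 5.2/12.6 = 0.413.
Mean = α/β = 6.2/12.6 = 0.492.
The mean is pulled above the mode by the posterior's right skew.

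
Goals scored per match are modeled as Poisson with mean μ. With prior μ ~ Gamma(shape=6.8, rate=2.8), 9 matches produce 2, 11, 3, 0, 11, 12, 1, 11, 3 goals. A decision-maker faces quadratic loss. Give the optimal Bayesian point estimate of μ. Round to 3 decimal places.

Σ counts = 54. Posterior: Gamma(shape = 6.8+54 = 60.8, rate = 2.8+9 = 11.8).
Mode = (α−1)/β = 59.8/11.8 = 5.068.
Mean = α/β = 60.8/11.8 = 5.153.
Quadratic loss ⇒ the optimal estimator is the posterior mean.

5.153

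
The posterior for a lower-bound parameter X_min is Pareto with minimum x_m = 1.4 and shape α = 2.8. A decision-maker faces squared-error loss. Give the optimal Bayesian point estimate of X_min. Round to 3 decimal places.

2.178

The Pareto density is strictly decreasing on [x_m, ∞), so the mode is x_m = 1.400.
Mean = α·x_m/(α−1) = 2.8·1.4/1.8 = 2.178.
Squared-error loss ⇒ the optimal estimator is the posterior mean.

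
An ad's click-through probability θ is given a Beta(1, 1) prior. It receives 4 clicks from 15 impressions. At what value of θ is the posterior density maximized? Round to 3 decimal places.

0.267

Posterior: Beta(1+4, 1+11) = Beta(5, 12).
Mode = (5−1)/(5+12−2) = 4/15 = 0.267.
Mean = 5/(5+12) = 5/17 = 0.294.
This is the posterior mode — the MAP estimate.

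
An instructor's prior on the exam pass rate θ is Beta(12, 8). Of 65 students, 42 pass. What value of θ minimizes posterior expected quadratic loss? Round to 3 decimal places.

0.635

Posterior: Beta(12+42, 8+23) = Beta(54, 31).
Mode = (54−1)/(54+31−2) = 53/83 = 0.639.
Mean = 54/(54+31) = 54/85 = 0.635.
Quadratic loss ⇒ the optimal estimator is the posterior mean.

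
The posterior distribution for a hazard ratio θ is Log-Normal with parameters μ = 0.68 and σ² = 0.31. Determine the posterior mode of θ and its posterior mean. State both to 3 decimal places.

MAP = 1.448, posterior mean = 2.305

Mode = exp(μ − σ²) = exp(0.37) = 1.448.
Mean = exp(μ + σ²/2) = exp(0.835) = 2.305.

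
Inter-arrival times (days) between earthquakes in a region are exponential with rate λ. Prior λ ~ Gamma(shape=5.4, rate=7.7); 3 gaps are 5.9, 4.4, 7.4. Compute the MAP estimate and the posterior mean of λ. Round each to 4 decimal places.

MAP estimate = 0.2913, posterior mean = 0.3307

Σ times = 17.7. Posterior: Gamma(shape = 5.4+3 = 8.4, rate = 7.7+17.7 = 25.4).
Mode = (α−1)/β = 7.4/25.4 = 0.2913.
Mean = α/β = 8.4/25.4 = 0.3307.
Mean > mode: the posterior has a right tail.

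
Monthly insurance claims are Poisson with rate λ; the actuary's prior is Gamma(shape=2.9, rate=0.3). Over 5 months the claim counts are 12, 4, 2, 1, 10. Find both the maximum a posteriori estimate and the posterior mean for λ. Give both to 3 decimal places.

MAP = 5.830; posterior mean = 6.019

Σ counts = 29. Posterior: Gamma(shape = 2.9+29 = 31.9, rate = 0.3+5 = 5.3).
Mode = (α−1)/β = 30.9/5.3 = 5.830.
Mean = α/β = 31.9/5.3 = 6.019.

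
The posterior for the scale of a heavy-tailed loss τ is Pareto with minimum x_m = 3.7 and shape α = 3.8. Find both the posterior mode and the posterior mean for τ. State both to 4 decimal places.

MAP = 3.7000, posterior mean = 5.0214

The Pareto density is strictly decreasing on [x_m, ∞), so the mode is x_m = 3.7000.
Mean = α·x_m/(α−1) = 3.8·3.7/2.8 = 5.0214.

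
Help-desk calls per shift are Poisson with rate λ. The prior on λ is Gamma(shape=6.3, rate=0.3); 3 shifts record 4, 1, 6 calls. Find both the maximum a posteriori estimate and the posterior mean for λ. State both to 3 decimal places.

Σ counts = 11. Posterior: Gamma(shape = 6.3+11 = 17.3, rate = 0.3+3 = 3.3).
Mode = (α−1)/β = 16.3/3.3 = 4.939.
Mean = α/β = 17.3/3.3 = 5.242.

MAP: 4.939. Posterior mean: 5.242.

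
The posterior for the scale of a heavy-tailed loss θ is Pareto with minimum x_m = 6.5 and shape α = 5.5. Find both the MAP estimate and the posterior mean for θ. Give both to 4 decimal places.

The Pareto density is strictly decreasing on [x_m, ∞), so the mode is x_m = 6.5000.
Mean = α·x_m/(α−1) = 5.5·6.5/4.5 = 7.9444.
The mean is pulled above the mode by the posterior's right skew.

MAP = 6.5000; posterior mean = 7.9444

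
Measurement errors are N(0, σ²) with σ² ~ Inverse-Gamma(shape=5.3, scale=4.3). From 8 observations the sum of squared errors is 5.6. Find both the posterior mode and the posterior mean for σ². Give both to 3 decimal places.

Posterior: Inverse-Gamma(shape = 5.3+8/2 = 9.3, scale = 4.3+5.6/2 = 7.1).
Mode = β/(α+1) = 7.1/10.3 = 0.689.
Mean = β/(α−1) = 7.1/8.3 = 0.855.
Mean > mode: the posterior has a right tail.

MAP: 0.689. Posterior mean: 0.855.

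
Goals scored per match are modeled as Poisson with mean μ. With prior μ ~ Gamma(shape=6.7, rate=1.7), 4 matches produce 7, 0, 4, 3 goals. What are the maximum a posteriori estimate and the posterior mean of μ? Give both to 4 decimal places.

Σ counts = 14. Posterior: Gamma(shape = 6.7+14 = 20.7, rate = 1.7+4 = 5.7).
Mode = (α−1)/β = 19.7/5.7 = 3.4561.
Mean = α/β = 20.7/5.7 = 3.6316.
Right-skewed posterior ⇒ mode < mean.

μ_MAP = 3.4561, E[μ|data] = 3.6316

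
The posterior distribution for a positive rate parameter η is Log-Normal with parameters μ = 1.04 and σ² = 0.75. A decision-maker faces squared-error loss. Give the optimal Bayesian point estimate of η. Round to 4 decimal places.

4.1165

Mode = exp(μ − σ²) = exp(0.29) = 1.3364.
Mean = exp(μ + σ²/2) = exp(1.415) = 4.1165.
Squared-error loss ⇒ the optimal estimator is the posterior mean.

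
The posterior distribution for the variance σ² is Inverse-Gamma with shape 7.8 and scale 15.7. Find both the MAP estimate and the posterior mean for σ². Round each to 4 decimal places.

Mode = β/(α+1) = 15.7/8.8 = 1.7841.
Mean = β/(α−1) = 15.7/6.8 = 2.3088.

σ²_MAP = 1.7841, E[σ²|data] = 2.3088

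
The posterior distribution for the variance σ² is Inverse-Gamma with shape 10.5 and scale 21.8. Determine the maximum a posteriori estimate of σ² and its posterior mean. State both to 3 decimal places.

MAP: 1.896. Posterior mean: 2.295.

Mode = β/(α+1) = 21.8/11.5 = 1.896.
Mean = β/(α−1) = 21.8/9.5 = 2.295.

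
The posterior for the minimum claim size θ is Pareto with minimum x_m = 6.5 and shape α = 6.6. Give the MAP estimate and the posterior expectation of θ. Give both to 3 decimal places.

The Pareto density is strictly decreasing on [x_m, ∞), so the mode is x_m = 6.500.
Mean = α·x_m/(α−1) = 6.6·6.5/5.6 = 7.661.
The mean is pulled above the mode by the posterior's right skew.

MAP estimate = 6.500, posterior expectation = 7.661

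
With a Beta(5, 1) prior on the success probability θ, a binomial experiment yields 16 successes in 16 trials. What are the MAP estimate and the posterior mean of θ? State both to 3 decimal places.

Posterior: Beta(5+16, 1+0) = Beta(21, 1).
Since β = 1 ≤ 1 and α > 1, the Beta density is monotone increasing on [0,1]; the mode is at 1.
Mean = 21/(21+1) = 0.955.

MAP estimate = 1.000, posterior mean = 0.955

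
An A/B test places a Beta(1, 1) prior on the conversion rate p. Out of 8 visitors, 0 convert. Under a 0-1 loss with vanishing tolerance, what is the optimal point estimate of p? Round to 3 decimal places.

Posterior: Beta(1+0, 1+8) = Beta(1, 9).
Since α = 1 ≤ 1 and β > 1, the Beta density is monotone decreasing on [0,1]; the mode is at 0.
Mean = 1/(1+9) = 0.100.
This is the posterior mode — the MAP estimate.

0.000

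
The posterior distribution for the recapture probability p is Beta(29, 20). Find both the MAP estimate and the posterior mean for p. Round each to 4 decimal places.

MAP: 0.5957. Posterior mean: 0.5918.

Mode = (29−1)/(29+20−2) = 28/47 = 0.5957.
Mean = 29/(29+20) = 29/49 = 0.5918.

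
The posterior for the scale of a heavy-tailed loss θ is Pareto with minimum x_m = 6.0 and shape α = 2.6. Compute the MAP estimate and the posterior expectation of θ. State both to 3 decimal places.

θ_MAP = 6.000, E[θ|data] = 9.750

The Pareto density is strictly decreasing on [x_m, ∞), so the mode is x_m = 6.000.
Mean = α·x_m/(α−1) = 2.6·6.0/1.6 = 9.750.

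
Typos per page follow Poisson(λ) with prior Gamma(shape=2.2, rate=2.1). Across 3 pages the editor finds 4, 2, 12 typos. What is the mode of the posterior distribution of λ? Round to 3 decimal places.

3.765

Σ counts = 18. Posterior: Gamma(shape = 2.2+18 = 20.2, rate = 2.1+3 = 5.1).
Mode = (α−1)/β = 19.2/5.1 = 3.765.
Mean = α/β = 20.2/5.1 = 3.961.
This is the posterior mode — the MAP estimate.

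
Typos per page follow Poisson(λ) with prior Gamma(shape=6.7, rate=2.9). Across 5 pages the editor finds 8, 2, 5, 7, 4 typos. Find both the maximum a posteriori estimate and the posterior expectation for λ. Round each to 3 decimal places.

MAP = 4.013; posterior mean = 4.139

Σ counts = 26. Posterior: Gamma(shape = 6.7+26 = 32.7, rate = 2.9+5 = 7.9).
Mode = (α−1)/β = 31.7/7.9 = 4.013.
Mean = α/β = 32.7/7.9 = 4.139.
Mean > mode: the posterior has a right tail.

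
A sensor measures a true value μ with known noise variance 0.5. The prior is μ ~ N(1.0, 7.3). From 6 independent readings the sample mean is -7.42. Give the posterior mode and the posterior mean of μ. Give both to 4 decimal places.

posterior mode = -7.3250, posterior mean = -7.3250

Posterior for μ is Normal. Precision-weighted mean: (1/7.3·1.0 + 6/0.5·-7.42) / (1/7.3 + 6/0.5) = -7.3250.
A Normal posterior is symmetric, so mode = mean.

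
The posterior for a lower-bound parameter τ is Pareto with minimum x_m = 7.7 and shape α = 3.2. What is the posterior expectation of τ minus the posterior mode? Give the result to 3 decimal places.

The Pareto density is strictly decreasing on [x_m, ∞), so the mode is x_m = 7.700.
Mean = α·x_m/(α−1) = 3.2·7.7/2.2 = 11.200.
Difference = 11.200 − 7.700 = 3.500.

3.500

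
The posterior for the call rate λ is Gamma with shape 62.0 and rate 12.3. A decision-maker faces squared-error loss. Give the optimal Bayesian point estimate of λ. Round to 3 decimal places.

Mode = (α−1)/β = 61.0/12.3 = 4.959.
Mean = α/β = 62.0/12.3 = 5.041.
Squared-error loss ⇒ the optimal estimator is the posterior mean.

5.041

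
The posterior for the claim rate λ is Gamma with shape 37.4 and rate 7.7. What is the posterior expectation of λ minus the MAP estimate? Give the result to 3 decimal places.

Mode = (α−1)/β = 36.4/7.7 = 4.727.
Mean = α/β = 37.4/7.7 = 4.857.
Difference = 4.857 − 4.727 = 0.130.

0.130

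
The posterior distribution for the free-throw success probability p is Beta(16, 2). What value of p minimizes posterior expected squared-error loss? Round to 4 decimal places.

0.8889

Mode = (16−1)/(16+2−2) = 15/16 = 0.9375.
Mean = 16/(16+2) = 16/18 = 0.8889.
Squared-error loss ⇒ the optimal estimator is the posterior mean.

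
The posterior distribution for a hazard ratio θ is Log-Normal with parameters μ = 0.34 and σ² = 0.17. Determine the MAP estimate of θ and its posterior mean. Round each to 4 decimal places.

Mode = exp(μ − σ²) = exp(0.17) = 1.1853.
Mean = exp(μ + σ²/2) = exp(0.425) = 1.5296.

MAP estimate = 1.1853, posterior mean = 1.5296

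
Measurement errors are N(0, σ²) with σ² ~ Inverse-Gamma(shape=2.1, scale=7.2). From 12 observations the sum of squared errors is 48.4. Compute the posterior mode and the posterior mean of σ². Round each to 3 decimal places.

Posterior: Inverse-Gamma(shape = 2.1+12/2 = 8.1, scale = 7.2+48.4/2 = 31.4).
Mode = β/(α+1) = 31.4/9.1 = 3.451.
Mean = β/(α−1) = 31.4/7.1 = 4.423.

MAP = 3.451; posterior mean = 4.423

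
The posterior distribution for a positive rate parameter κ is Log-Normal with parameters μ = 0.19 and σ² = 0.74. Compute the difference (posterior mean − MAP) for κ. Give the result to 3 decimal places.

Mode = exp(μ − σ²) = exp(-0.55) = 0.577.
Mean = exp(μ + σ²/2) = exp(0.560) = 1.751.
Difference = 1.751 − 0.577 = 1.174.

1.174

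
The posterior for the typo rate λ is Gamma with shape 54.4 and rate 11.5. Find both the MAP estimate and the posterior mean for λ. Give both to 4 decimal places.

MAP = 4.6435, posterior mean = 4.7304

Mode = (α−1)/β = 53.4/11.5 = 4.6435.
Mean = α/β = 54.4/11.5 = 4.7304.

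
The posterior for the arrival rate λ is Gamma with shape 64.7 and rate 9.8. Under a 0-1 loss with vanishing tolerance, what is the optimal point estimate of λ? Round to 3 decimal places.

6.500

Mode = (α−1)/β = 63.7/9.8 = 6.500.
Mean = α/β = 64.7/9.8 = 6.602.
This is the posterior mode — the MAP estimate.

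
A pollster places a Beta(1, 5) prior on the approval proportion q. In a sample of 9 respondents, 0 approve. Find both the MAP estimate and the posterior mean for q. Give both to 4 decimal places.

MAP estimate = 0.0000, posterior mean = 0.0667

Posterior: Beta(1+0, 5+9) = Beta(1, 14).
Since α = 1 ≤ 1 and β > 1, the Beta density is monotone decreasing on [0,1]; the mode is at 0.
Mean = 1/(1+14) = 0.0667.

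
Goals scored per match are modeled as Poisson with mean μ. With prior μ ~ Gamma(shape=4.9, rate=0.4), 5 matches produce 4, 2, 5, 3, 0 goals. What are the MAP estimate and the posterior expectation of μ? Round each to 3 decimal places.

Σ counts = 14. Posterior: Gamma(shape = 4.9+14 = 18.9, rate = 0.4+5 = 5.4).
Mode = (α−1)/β = 17.9/5.4 = 3.315.
Mean = α/β = 18.9/5.4 = 3.500.
Right-skewed posterior ⇒ mode < mean.

MAP: 3.315. Posterior mean: 3.500.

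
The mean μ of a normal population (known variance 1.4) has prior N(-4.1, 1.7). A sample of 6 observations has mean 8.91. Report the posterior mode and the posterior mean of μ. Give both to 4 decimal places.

Posterior for μ is Normal. Precision-weighted mean: (1/1.7·-4.1 + 6/1.4·8.91) / (1/1.7 + 6/1.4) = 7.3398.
A Normal posterior is symmetric, so mode = mean.

MAP: 7.3398. Posterior mean: 7.3398.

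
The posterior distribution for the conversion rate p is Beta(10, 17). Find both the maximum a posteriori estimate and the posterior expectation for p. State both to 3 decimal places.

Mode = (10−1)/(10+17−2) = 9/25 = 0.360.
Mean = 10/(10+17) = 10/27 = 0.370.
Mean > mode: the posterior has a right tail.

p_MAP = 0.360, E[p|data] = 0.370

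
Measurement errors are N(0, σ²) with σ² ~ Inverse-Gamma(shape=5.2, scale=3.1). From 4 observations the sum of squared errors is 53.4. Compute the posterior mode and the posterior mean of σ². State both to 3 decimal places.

Posterior: Inverse-Gamma(shape = 5.2+4/2 = 7.2, scale = 3.1+53.4/2 = 29.8).
Mode = β/(α+1) = 29.8/8.2 = 3.634.
Mean = β/(α−1) = 29.8/6.2 = 4.806.
Mean > mode: the posterior has a right tail.

MAP = 3.634, posterior mean = 4.806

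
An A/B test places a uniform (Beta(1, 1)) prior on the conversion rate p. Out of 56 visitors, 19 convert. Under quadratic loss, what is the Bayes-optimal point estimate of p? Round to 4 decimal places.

0.3448

Posterior: Beta(1+19, 1+37) = Beta(20, 38).
Mode = (20−1)/(20+38−2) = 19/56 = 0.3393.
Mean = 20/(20+38) = 20/58 = 0.3448.
Quadratic loss ⇒ the optimal estimator is the posterior mean.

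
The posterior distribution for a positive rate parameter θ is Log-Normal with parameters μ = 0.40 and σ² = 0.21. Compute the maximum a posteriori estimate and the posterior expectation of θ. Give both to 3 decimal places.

MAP = 1.209; posterior mean = 1.657

Mode = exp(μ − σ²) = exp(0.19) = 1.209.
Mean = exp(μ + σ²/2) = exp(0.505) = 1.657.
Right-skewed posterior ⇒ mode < mean.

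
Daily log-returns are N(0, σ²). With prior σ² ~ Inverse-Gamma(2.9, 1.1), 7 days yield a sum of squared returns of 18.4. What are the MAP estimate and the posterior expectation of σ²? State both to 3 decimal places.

Posterior: Inverse-Gamma(shape = 2.9+7/2 = 6.4, scale = 1.1+18.4/2 = 10.3).
Mode = β/(α+1) = 10.3/7.4 = 1.392.
Mean = β/(α−1) = 10.3/5.4 = 1.907.

MAP: 1.392. Posterior mean: 1.907.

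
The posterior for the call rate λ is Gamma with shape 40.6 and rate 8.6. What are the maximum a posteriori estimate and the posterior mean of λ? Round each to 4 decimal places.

Mode = (α−1)/β = 39.6/8.6 = 4.6047.
Mean = α/β = 40.6/8.6 = 4.7209.

λ_MAP = 4.6047, E[λ|data] = 4.7209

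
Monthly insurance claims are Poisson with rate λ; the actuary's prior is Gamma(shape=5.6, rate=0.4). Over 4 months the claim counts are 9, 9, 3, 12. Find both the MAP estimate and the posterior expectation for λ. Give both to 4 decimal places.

MAP estimate = 8.5455, posterior expectation = 8.7727

Σ counts = 33. Posterior: Gamma(shape = 5.6+33 = 38.6, rate = 0.4+4 = 4.4).
Mode = (α−1)/β = 37.6/4.4 = 8.5455.
Mean = α/β = 38.6/4.4 = 8.7727.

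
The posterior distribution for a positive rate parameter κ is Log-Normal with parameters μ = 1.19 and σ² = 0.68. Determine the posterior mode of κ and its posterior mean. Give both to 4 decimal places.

MAP = 1.6653, posterior mean = 4.6182

Mode = exp(μ − σ²) = exp(0.51) = 1.6653.
Mean = exp(μ + σ²/2) = exp(1.530) = 4.6182.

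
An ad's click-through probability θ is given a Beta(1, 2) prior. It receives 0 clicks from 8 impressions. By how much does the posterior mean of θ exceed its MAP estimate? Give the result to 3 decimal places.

0.091

Posterior: Beta(1+0, 2+8) = Beta(1, 10).
Since α = 1 ≤ 1 and β > 1, the Beta density is monotone decreasing on [0,1]; the mode is at 0.
Mean = 1/(1+10) = 0.091.
Difference = 0.091 − 0.000 = 0.091.
Right-skewed posterior ⇒ mode < mean.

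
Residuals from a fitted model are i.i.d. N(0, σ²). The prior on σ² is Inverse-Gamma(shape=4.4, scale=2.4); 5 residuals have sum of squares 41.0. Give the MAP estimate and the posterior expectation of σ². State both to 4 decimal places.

MAP = 2.8987, posterior mean = 3.8814

Posterior: Inverse-Gamma(shape = 4.4+5/2 = 6.9, scale = 2.4+41.0/2 = 22.9).
Mode = β/(α+1) = 22.9/7.9 = 2.8987.
Mean = β/(α−1) = 22.9/5.9 = 3.8814.
Mean > mode: the posterior has a right tail.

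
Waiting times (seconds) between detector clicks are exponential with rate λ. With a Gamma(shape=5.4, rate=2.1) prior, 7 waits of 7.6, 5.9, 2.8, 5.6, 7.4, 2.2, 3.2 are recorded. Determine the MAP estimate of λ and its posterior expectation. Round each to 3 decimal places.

Σ times = 34.7. Posterior: Gamma(shape = 5.4+7 = 12.4, rate = 2.1+34.7 = 36.8).
Mode = (α−1)/β = 11.4/36.8 = 0.310.
Mean = α/β = 12.4/36.8 = 0.337.

MAP: 0.310. Posterior mean: 0.337.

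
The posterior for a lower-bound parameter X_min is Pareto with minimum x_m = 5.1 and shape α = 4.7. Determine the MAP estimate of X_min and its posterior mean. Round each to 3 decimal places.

X_min_MAP = 5.100, E[X_min|data] = 6.478

The Pareto density is strictly decreasing on [x_m, ∞), so the mode is x_m = 5.100.
Mean = α·x_m/(α−1) = 4.7·5.1/3.7 = 6.478.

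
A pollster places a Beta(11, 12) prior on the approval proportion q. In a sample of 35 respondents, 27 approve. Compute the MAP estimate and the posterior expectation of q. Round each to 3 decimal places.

MAP = 0.661; posterior mean = 0.655

Posterior: Beta(11+27, 12+8) = Beta(38, 20).
Mode = (38−1)/(38+20−2) = 37/56 = 0.661.
Mean = 38/(38+20) = 38/58 = 0.655.
Left-skewed posterior ⇒ mean < mode.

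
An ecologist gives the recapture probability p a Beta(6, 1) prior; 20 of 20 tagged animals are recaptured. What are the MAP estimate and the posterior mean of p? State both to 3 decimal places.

MAP = 1.000, posterior mean = 0.963

Posterior: Beta(6+20, 1+0) = Beta(26, 1).
Since β = 1 ≤ 1 and α > 1, the Beta density is monotone increasing on [0,1]; the mode is at 1.
Mean = 26/(26+1) = 0.963.
Left-skewed posterior ⇒ mean < mode.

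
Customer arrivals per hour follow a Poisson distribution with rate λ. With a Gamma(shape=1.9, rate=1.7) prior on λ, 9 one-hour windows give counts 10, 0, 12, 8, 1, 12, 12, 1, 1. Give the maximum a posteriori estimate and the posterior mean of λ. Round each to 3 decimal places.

MAP = 5.411, posterior mean = 5.505

Σ counts = 57. Posterior: Gamma(shape = 1.9+57 = 58.9, rate = 1.7+9 = 10.7).
Mode = (α−1)/β = 57.9/10.7 = 5.411.
Mean = α/β = 58.9/10.7 = 5.505.
The mean is pulled above the mode by the posterior's right skew.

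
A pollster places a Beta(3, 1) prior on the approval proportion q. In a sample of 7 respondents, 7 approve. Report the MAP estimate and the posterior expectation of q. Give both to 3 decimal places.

MAP = 1.000, posterior mean = 0.909

Posterior: Beta(3+7, 1+0) = Beta(10, 1).
Since β = 1 ≤ 1 and α > 1, the Beta density is monotone increasing on [0,1]; the mode is at 1.
Mean = 10/(10+1) = 0.909.
The mean is pulled below the mode by the posterior's left skew.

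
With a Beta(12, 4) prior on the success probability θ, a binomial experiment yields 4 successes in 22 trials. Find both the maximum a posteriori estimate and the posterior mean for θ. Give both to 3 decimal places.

Posterior: Beta(12+4, 4+18) = Beta(16, 22).
Mode = (16−1)/(16+22−2) = 15/36 = 0.417.
Mean = 16/(16+22) = 16/38 = 0.421.
The posterior is right-skewed, so the mean exceeds the mode.

maximum a posteriori estimate = 0.417, posterior mean = 0.421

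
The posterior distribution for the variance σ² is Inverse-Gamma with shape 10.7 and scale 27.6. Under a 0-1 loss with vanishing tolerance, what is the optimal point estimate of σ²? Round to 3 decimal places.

Mode = β/(α+1) = 27.6/11.7 = 2.359.
Mean = β/(α−1) = 27.6/9.7 = 2.845.
This is the posterior mode — the MAP estimate.

2.359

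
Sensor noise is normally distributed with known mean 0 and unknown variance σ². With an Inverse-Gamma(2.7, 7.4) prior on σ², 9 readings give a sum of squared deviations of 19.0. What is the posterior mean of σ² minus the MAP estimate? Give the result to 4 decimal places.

Posterior: Inverse-Gamma(shape = 2.7+9/2 = 7.2, scale = 7.4+19.0/2 = 16.9).
Mode = β/(α+1) = 16.9/8.2 = 2.0610.
Mean = β/(α−1) = 16.9/6.2 = 2.7258.
Difference = 2.7258 − 2.0610 = 0.6648.
The mean is pulled above the mode by the posterior's right skew.

0.6648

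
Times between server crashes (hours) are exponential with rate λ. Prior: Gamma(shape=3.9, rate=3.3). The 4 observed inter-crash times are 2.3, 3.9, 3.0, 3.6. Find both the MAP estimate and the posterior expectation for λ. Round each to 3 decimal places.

Σ times = 12.8. Posterior: Gamma(shape = 3.9+4 = 7.9, rate = 3.3+12.8 = 16.1).
Mode = (α−1)/β = 6.9/16.1 = 0.429.
Mean = α/β = 7.9/16.1 = 0.491.

MAP = 0.429; posterior mean = 0.491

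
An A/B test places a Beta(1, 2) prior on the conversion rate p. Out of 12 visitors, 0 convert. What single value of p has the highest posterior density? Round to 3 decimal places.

Posterior: Beta(1+0, 2+12) = Beta(1, 14).
Since α = 1 ≤ 1 and β > 1, the Beta density is monotone decreasing on [0,1]; the mode is at 0.
Mean = 1/(1+14) = 0.067.
This is the posterior mode — the MAP estimate.

0.000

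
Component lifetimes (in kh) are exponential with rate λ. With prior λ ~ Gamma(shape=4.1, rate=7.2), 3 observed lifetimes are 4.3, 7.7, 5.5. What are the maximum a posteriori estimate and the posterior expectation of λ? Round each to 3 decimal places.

Σ times = 17.5. Posterior: Gamma(shape = 4.1+3 = 7.1, rate = 7.2+17.5 = 24.7).
Mode = (α−1)/β = 6.1/24.7 = 0.247.
Mean = α/β = 7.1/24.7 = 0.287.
The posterior is right-skewed, so the mean exceeds the mode.

λ_MAP = 0.247, E[λ|data] = 0.287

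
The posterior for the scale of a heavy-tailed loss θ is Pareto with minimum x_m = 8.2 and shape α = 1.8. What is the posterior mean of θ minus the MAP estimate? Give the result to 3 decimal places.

10.250

The Pareto density is strictly decreasing on [x_m, ∞), so the mode is x_m = 8.200.
Mean = α·x_m/(α−1) = 1.8·8.2/0.8 = 18.450.
Difference = 18.450 − 8.200 = 10.250.
The mean is pulled above the mode by the posterior's right skew.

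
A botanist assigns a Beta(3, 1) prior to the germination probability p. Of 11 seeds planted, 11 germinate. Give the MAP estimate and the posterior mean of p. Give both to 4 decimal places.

Posterior: Beta(3+11, 1+0) = Beta(14, 1).
Since β = 1 ≤ 1 and α > 1, the Beta density is monotone increasing on [0,1]; the mode is at 1.
Mean = 14/(14+1) = 0.9333.
The mean is pulled below the mode by the posterior's left skew.

MAP = 1.0000; posterior mean = 0.9333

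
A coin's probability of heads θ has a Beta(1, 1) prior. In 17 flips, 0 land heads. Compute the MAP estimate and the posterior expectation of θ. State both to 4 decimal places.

Posterior: Beta(1+0, 1+17) = Beta(1, 18).
Since α = 1 ≤ 1 and β > 1, the Beta density is monotone decreasing on [0,1]; the mode is at 0.
Mean = 1/(1+18) = 0.0526.
Right-skewed posterior ⇒ mode < mean.

MAP = 0.0000; posterior mean = 0.0526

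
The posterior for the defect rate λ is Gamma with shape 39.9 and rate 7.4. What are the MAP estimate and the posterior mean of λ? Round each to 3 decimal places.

Mode = (α−1)/β = 38.9/7.4 = 5.257.
Mean = α/β = 39.9/7.4 = 5.392.
Mean > mode: the posterior has a right tail.

MAP = 5.257; posterior mean = 5.392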